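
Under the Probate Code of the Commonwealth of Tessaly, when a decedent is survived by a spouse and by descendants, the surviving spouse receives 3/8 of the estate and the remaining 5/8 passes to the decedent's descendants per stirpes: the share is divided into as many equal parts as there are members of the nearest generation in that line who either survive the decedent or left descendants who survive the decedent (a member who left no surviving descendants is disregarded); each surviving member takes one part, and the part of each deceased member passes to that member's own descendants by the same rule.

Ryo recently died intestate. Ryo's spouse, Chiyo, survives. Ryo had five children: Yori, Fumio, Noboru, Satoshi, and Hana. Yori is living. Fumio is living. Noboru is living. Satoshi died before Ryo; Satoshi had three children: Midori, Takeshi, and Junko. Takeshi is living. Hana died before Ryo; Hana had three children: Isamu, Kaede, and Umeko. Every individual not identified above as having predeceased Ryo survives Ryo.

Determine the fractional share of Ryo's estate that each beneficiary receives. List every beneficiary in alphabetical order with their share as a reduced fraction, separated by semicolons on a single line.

Chiyo, as surviving spouse, takes 3/8.
The remaining 5/8 passes to Ryo's descendants per stirpes.
The 5/8 is divided into 5 equal shares of 1/8 among Yori, Fumio, Noboru, Satoshi, Hana.
Yori is living and takes 1/8.
Fumio is living and takes 1/8.
Noboru is living and takes 1/8.
Satoshi predeceased; the 1/8 allotted to Satoshi's branch passes to Satoshi's issue by representation.
The 1/8 is divided into 3 equal shares of 1/24 among Midori, Takeshi, Junko.
Midori is living and takes 1/24.
Takeshi is living and takes 1/24.
Junko is living and takes 1/24.
Hana predeceased; the 1/8 allotted to Hana's branch passes to Hana's issue by representation.
The 1/8 is divided into 3 equal shares of 1/24 among Isamu, Kaede, Umeko.
Isamu is living and takes 1/24.
Kaede is living and takes 1/24.
Umeko is living and takes 1/24.

Chiyo 3/8; Fumio 1/8; Isamu 1/24; Junko 1/24; Kaede 1/24; Midori 1/24; Noboru 1/8; Takeshi 1/24; Umeko 1/24; Yori 1/8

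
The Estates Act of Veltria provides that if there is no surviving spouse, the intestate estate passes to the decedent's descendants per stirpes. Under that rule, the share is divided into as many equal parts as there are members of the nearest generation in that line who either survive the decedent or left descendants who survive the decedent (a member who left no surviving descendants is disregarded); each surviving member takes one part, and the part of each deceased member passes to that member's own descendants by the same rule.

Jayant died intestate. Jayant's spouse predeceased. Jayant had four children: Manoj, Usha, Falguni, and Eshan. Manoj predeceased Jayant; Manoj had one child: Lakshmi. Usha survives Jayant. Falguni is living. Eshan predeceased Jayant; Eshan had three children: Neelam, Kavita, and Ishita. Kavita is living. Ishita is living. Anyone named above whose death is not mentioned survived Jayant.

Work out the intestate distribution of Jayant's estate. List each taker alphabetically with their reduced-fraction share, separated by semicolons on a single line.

There is no surviving spouse, so the entire estate passes to Jayant's descendants per stirpes.
The estate is divided into 4 equal shares of 1/4 among Manoj, Usha, Falguni, Eshan.
Manoj predeceased; the 1/4 allotted to Manoj's branch passes to Manoj's issue by representation.
Lakshmi is the sole taker at this level and receives the full 1/4.
Usha is living and takes 1/4.
Falguni is living and takes 1/4.
Eshan predeceased; the 1/4 allotted to Eshan's branch passes to Eshan's issue by representation.
The 1/4 is divided into 3 equal shares of 1/12 among Neelam, Kavita, Ishita.
Neelam is living and takes 1/12.
Kavita is living and takes 1/12.
Ishita is living and takes 1/12.

Falguni 1/4; Ishita 1/12; Kavita 1/12; Lakshmi 1/4; Neelam 1/12; Usha 1/4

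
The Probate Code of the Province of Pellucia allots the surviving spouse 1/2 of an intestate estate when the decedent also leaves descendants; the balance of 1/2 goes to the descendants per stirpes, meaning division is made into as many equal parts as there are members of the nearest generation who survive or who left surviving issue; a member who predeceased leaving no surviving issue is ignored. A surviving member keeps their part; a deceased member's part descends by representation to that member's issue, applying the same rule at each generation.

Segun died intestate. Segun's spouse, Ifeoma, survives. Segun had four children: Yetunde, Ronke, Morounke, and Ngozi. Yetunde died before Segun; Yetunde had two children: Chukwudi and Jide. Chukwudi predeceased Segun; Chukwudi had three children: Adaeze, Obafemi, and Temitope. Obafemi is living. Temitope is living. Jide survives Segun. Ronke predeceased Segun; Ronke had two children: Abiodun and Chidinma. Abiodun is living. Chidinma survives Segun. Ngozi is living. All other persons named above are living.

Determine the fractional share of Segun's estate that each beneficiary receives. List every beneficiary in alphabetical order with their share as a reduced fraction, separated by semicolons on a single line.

Abiodun 1/16; Adaeze 1/48; Chidinma 1/16; Ifeoma 1/2; Jide 1/16; Morounke 1/8; Ngozi 1/8; Obafemi 1/48; Temitope 1/48

Ifeoma, as surviving spouse, takes 1/2.
The remaining 1/2 passes to Segun's descendants per stirpes.
The 1/2 is divided into 4 equal shares of 1/8 among Yetunde, Ronke, Morounke, Ngozi.
Yetunde predeceased; the 1/8 allotted to Yetunde's branch passes to Yetunde's issue by representation.
The 1/8 is divided into 2 equal shares of 1/16 among Chukwudi, Jide.
Chukwudi predeceased; the 1/16 allotted to Chukwudi's branch passes to Chukwudi's issue by representation.
The 1/16 is divided into 3 equal shares of 1/48 among Adaeze, Obafemi, Temitope.
Adaeze is living and takes 1/48.
Obafemi is living and takes 1/48.
Temitope is living and takes 1/48.
Jide is living and takes 1/16.
Ronke predeceased; the 1/8 allotted to Ronke's branch passes to Ronke's issue by representation.
The 1/8 is divided into 2 equal shares of 1/16 among Abiodun, Chidinma.
Abiodun is living and takes 1/16.
Chidinma is living and takes 1/16.
Morounke is living and takes 1/8.
Ngozi is living and takes 1/8.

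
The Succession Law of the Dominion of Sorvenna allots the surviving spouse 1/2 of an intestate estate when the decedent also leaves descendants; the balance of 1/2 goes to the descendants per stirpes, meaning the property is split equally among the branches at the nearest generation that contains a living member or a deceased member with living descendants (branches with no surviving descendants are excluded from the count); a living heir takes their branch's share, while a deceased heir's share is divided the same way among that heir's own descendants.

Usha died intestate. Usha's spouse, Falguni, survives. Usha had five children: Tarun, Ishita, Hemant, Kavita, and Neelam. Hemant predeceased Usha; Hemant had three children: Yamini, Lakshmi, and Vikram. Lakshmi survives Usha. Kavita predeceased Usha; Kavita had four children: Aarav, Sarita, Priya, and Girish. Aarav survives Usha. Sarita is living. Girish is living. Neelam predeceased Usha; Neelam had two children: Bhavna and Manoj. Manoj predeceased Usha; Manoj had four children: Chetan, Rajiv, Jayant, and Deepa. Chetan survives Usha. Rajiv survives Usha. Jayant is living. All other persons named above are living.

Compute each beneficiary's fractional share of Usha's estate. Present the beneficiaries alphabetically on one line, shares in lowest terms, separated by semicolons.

Falguni, as surviving spouse, takes 1/2.
The remaining 1/2 passes to Usha's descendants per stirpes.
The 1/2 is divided into 5 equal shares of 1/10 among Tarun, Ishita, Hemant, Kavita, Neelam.
Tarun is living and takes 1/10.
Ishita is living and takes 1/10.
Hemant predeceased; the 1/10 allotted to Hemant's branch passes to Hemant's issue by representation.
The 1/10 is divided into 3 equal shares of 1/30 among Yamini, Lakshmi, Vikram.
Yamini is living and takes 1/30.
Lakshmi is living and takes 1/30.
Vikram is living and takes 1/30.
Kavita predeceased; the 1/10 allotted to Kavita's branch passes to Kavita's issue by representation.
The 1/10 is divided into 4 equal shares of 1/40 among Aarav, Sarita, Priya, Girish.
Aarav is living and takes 1/40.
Sarita is living and takes 1/40.
Priya is living and takes 1/40.
Girish is living and takes 1/40.
Neelam predeceased; the 1/10 allotted to Neelam's branch passes to Neelam's issue by representation.
The 1/10 is divided into 2 equal shares of 1/20 among Bhavna, Manoj.
Bhavna is living and takes 1/20.
Manoj predeceased; the 1/20 allotted to Manoj's branch passes to Manoj's issue by representation.
The 1/20 is divided into 4 equal shares of 1/80 among Chetan, Rajiv, Jayant, Deepa.
Chetan is living and takes 1/80.
Rajiv is living and takes 1/80.
Jayant is living and takes 1/80.
Deepa is living and takes 1/80.

Aarav 1/40; Bhavna 1/20; Chetan 1/80; Deepa 1/80; Falguni 1/2; Girish 1/40; Ishita 1/10; Jayant 1/80; Lakshmi 1/30; Priya 1/40; Rajiv 1/80; Sarita 1/40; Tarun 1/10; Vikram 1/30; Yamini 1/30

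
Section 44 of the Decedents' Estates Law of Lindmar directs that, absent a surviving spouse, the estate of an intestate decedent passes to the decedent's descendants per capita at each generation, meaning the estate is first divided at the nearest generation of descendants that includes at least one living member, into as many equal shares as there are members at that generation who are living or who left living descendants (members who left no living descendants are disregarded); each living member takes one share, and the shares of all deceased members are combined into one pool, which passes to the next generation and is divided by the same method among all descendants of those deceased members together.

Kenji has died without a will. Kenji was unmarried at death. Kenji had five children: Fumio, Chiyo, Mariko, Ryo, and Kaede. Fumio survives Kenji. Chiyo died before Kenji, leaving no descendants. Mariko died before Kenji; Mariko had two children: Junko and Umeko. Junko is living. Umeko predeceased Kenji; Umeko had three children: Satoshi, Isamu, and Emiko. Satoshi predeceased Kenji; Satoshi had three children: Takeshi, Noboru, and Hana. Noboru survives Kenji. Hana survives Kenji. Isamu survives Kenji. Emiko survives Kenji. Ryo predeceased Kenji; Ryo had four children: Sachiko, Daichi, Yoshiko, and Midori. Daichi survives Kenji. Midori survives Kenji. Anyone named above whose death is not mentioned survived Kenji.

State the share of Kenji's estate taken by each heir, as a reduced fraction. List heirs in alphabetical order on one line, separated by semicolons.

There is no surviving spouse, so the entire estate passes to Kenji's descendants per capita at each generation.
At generation 1 (Fumio, Mariko, Ryo, Kaede) there are 4 shares of (1)/4 = 1/4 each.
Living: Fumio and Kaede — each takes 1/4.
Deceased: Mariko and Ryo. Their combined 1/2 is pooled and carried to generation 2.
At generation 2 (Junko, Umeko, Sachiko, Daichi, Yoshiko, Midori) there are 6 shares of (1/2)/6 = 1/12 each.
Living: Junko, Sachiko, Daichi, Yoshiko, and Midori — each takes 1/12.
Deceased: Umeko. That 1/12 share is carried to generation 3.
At generation 3 (Satoshi, Isamu, Emiko) there are 3 shares of (1/12)/3 = 1/36 each.
Living: Isamu and Emiko — each takes 1/36.
Deceased: Satoshi. That 1/36 share is carried to generation 4.
At generation 4 (Takeshi, Noboru, Hana) there are 3 shares of (1/36)/3 = 1/108 each.
Living: Takeshi, Noboru, and Hana — each takes 1/108.

Daichi 1/12; Emiko 1/36; Fumio 1/4; Hana 1/108; Isamu 1/36; Junko 1/12; Kaede 1/4; Midori 1/12; Noboru 1/108; Sachiko 1/12; Takeshi 1/108; Yoshiko 1/12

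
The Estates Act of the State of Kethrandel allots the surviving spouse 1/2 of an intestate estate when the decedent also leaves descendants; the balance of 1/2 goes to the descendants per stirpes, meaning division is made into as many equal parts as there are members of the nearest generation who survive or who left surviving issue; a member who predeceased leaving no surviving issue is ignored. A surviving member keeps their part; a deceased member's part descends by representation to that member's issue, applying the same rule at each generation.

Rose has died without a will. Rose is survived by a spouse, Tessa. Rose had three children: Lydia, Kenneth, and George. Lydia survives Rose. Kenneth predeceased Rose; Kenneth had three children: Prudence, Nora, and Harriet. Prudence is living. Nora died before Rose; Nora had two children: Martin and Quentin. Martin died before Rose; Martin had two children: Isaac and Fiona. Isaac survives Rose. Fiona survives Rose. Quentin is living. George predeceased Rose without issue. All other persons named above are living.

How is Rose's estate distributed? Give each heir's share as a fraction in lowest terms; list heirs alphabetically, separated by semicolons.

Fiona 1/48; Harriet 1/12; Isaac 1/48; Lydia 1/4; Prudence 1/12; Quentin 1/24; Tessa 1/2

Tessa, as surviving spouse, takes 1/2.
The remaining 1/2 passes to Rose's descendants per stirpes.
George left no surviving issue, so that branch lapses and is disregarded.
The 1/2 is divided into 2 equal shares of 1/4 among Lydia, Kenneth.
Lydia is living and takes 1/4.
Kenneth predeceased; the 1/4 allotted to Kenneth's branch passes to Kenneth's issue by representation.
The 1/4 is divided into 3 equal shares of 1/12 among Prudence, Nora, Harriet.
Prudence is living and takes 1/12.
Nora predeceased; the 1/12 allotted to Nora's branch passes to Nora's issue by representation.
The 1/12 is divided into 2 equal shares of 1/24 among Martin, Quentin.
Martin predeceased; the 1/24 allotted to Martin's branch passes to Martin's issue by representation.
The 1/24 is divided into 2 equal shares of 1/48 among Isaac, Fiona.
Isaac is living and takes 1/48.
Fiona is living and takes 1/48.
Quentin is living and takes 1/24.
Harriet is living and takes 1/12.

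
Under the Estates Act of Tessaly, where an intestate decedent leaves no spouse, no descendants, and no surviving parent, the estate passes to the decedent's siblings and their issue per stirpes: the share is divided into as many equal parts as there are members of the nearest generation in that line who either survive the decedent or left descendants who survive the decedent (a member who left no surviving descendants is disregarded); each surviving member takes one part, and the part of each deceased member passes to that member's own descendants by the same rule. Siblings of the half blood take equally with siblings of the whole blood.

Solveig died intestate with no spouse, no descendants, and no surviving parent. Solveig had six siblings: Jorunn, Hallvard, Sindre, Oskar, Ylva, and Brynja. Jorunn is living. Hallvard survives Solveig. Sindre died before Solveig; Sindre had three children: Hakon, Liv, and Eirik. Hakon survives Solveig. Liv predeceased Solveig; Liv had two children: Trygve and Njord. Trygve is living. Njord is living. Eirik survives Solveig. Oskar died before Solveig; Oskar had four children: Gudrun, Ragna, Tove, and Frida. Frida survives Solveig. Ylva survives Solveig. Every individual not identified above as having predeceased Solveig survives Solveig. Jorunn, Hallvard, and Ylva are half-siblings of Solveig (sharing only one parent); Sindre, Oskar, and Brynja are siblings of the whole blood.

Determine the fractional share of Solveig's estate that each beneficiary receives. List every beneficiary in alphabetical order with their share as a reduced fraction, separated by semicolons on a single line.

Brynja 1/6; Eirik 1/18; Frida 1/24; Gudrun 1/24; Hakon 1/18; Hallvard 1/6; Jorunn 1/6; Njord 1/36; Ragna 1/24; Tove 1/24; Trygve 1/36; Ylva 1/6

No spouse, descendants, or parent survives, so the estate passes to Solveig's siblings per stirpes.
Half-blood and whole-blood siblings take equally under the stated rule.
The estate is divided into 6 equal shares of 1/6 among Jorunn, Hallvard, Sindre, Oskar, Ylva, Brynja.
Jorunn is living and takes 1/6.
Hallvard is living and takes 1/6.
Sindre predeceased; the 1/6 allotted to Sindre's branch passes to Sindre's issue by representation.
The 1/6 is divided into 3 equal shares of 1/18 among Hakon, Liv, Eirik.
Hakon is living and takes 1/18.
Liv predeceased; the 1/18 allotted to Liv's branch passes to Liv's issue by representation.
The 1/18 is divided into 2 equal shares of 1/36 among Trygve, Njord.
Trygve is living and takes 1/36.
Njord is living and takes 1/36.
Eirik is living and takes 1/18.
Oskar predeceased; the 1/6 allotted to Oskar's branch passes to Oskar's issue by representation.
The 1/6 is divided into 4 equal shares of 1/24 among Gudrun, Ragna, Tove, Frida.
Gudrun is living and takes 1/24.
Ragna is living and takes 1/24.
Tove is living and takes 1/24.
Frida is living and takes 1/24.
Ylva is living and takes 1/6.
Brynja is living and takes 1/6.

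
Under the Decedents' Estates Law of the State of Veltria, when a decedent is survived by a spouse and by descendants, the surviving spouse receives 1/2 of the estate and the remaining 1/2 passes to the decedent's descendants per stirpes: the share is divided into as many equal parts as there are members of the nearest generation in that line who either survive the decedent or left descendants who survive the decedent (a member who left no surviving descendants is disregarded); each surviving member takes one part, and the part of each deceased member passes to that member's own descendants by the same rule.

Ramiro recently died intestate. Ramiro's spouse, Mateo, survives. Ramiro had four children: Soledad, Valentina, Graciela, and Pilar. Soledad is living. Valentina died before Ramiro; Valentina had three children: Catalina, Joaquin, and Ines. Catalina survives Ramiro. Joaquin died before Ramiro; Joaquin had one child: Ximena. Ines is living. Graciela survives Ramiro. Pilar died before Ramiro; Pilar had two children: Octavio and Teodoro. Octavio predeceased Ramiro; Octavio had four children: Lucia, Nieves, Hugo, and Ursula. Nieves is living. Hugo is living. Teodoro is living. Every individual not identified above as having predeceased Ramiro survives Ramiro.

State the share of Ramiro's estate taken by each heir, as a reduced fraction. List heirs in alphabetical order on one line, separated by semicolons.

Mateo, as surviving spouse, takes 1/2.
The remaining 1/2 passes to Ramiro's descendants per stirpes.
The 1/2 is divided into 4 equal shares of 1/8 among Soledad, Valentina, Graciela, Pilar.
Soledad is living and takes 1/8.
Valentina predeceased; the 1/8 allotted to Valentina's branch passes to Valentina's issue by representation.
The 1/8 is divided into 3 equal shares of 1/24 among Catalina, Joaquin, Ines.
Catalina is living and takes 1/24.
Joaquin predeceased; the 1/24 allotted to Joaquin's branch passes to Joaquin's issue by representation.
Ximena is the sole taker at this level and receives the full 1/24.
Ines is living and takes 1/24.
Graciela is living and takes 1/8.
Pilar predeceased; the 1/8 allotted to Pilar's branch passes to Pilar's issue by representation.
The 1/8 is divided into 2 equal shares of 1/16 among Octavio, Teodoro.
Octavio predeceased; the 1/16 allotted to Octavio's branch passes to Octavio's issue by representation.
The 1/16 is divided into 4 equal shares of 1/64 among Lucia, Nieves, Hugo, Ursula.
Lucia is living and takes 1/64.
Nieves is living and takes 1/64.
Hugo is living and takes 1/64.
Ursula is living and takes 1/64.
Teodoro is living and takes 1/16.

Catalina 1/24; Graciela 1/8; Hugo 1/64; Ines 1/24; Lucia 1/64; Mateo 1/2; Nieves 1/64; Soledad 1/8; Teodoro 1/16; Ursula 1/64; Ximena 1/24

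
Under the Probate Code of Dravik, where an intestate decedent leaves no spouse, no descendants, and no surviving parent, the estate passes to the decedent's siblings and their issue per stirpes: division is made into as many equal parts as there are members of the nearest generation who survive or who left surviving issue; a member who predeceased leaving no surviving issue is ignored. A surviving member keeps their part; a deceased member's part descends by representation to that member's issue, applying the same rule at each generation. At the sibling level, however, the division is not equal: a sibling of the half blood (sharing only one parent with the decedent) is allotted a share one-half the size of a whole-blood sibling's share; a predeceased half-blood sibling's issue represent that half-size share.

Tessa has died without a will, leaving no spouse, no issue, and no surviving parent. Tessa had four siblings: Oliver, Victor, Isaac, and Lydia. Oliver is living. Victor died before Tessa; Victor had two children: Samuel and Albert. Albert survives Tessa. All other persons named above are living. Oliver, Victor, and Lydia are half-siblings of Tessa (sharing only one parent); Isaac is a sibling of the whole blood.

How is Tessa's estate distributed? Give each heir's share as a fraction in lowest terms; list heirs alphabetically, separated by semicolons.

No spouse, descendants, or parent survives, so the estate passes to Tessa's siblings per stirpes.
Half-blood siblings count for one-half the weight of whole-blood siblings at the initial division.
Dividing 1 in proportion to weights (total weight 5/2): Oliver (weight 1/2) → 1/5; Victor (weight 1/2) → 1/5; Isaac (weight 1) → 2/5; Lydia (weight 1/2) → 1/5.
Oliver is living and takes 1/5.
Victor predeceased; the 1/5 allotted to Victor's branch passes to Victor's issue by representation.
The 1/5 is divided into 2 equal shares of 1/10 among Samuel, Albert.
Samuel is living and takes 1/10.
Albert is living and takes 1/10.
Isaac is living and takes 2/5.
Lydia is living and takes 1/5.

Albert 1/10; Isaac 2/5; Lydia 1/5; Oliver 1/5; Samuel 1/10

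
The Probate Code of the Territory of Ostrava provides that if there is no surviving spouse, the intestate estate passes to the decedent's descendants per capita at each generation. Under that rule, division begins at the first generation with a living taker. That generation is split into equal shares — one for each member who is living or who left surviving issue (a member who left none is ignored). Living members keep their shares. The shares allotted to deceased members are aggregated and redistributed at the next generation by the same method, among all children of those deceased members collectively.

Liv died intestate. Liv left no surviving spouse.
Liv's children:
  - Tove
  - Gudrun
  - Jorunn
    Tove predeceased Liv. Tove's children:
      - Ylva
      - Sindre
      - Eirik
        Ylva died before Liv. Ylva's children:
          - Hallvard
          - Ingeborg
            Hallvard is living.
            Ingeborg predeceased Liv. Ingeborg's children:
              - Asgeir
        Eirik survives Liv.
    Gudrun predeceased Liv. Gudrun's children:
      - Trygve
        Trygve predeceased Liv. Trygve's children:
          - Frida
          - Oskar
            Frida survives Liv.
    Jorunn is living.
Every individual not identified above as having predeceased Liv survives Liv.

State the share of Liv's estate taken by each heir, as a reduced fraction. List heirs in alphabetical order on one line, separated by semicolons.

There is no surviving spouse, so the entire estate passes to Liv's descendants per capita at each generation.
At generation 1 (Tove, Gudrun, Jorunn) there are 3 shares of (1)/3 = 1/3 each.
Living: Jorunn — each takes 1/3.
Deceased: Tove and Gudrun. Their combined 2/3 is pooled and carried to generation 2.
At generation 2 (Ylva, Sindre, Eirik, Trygve) there are 4 shares of (2/3)/4 = 1/6 each.
Living: Sindre and Eirik — each takes 1/6.
Deceased: Ylva and Trygve. Their combined 1/3 is pooled and carried to generation 3.
At generation 3 (Hallvard, Ingeborg, Frida, Oskar) there are 4 shares of (1/3)/4 = 1/12 each.
Living: Hallvard, Frida, and Oskar — each takes 1/12.
Deceased: Ingeborg. That 1/12 share is carried to generation 4.
At generation 4 (Asgeir) there are 1 shares of (1/12)/1 = 1/12 each.
Living: Asgeir — each takes 1/12.

Asgeir 1/12; Eirik 1/6; Frida 1/12; Hallvard 1/12; Jorunn 1/3; Oskar 1/12; Sindre 1/6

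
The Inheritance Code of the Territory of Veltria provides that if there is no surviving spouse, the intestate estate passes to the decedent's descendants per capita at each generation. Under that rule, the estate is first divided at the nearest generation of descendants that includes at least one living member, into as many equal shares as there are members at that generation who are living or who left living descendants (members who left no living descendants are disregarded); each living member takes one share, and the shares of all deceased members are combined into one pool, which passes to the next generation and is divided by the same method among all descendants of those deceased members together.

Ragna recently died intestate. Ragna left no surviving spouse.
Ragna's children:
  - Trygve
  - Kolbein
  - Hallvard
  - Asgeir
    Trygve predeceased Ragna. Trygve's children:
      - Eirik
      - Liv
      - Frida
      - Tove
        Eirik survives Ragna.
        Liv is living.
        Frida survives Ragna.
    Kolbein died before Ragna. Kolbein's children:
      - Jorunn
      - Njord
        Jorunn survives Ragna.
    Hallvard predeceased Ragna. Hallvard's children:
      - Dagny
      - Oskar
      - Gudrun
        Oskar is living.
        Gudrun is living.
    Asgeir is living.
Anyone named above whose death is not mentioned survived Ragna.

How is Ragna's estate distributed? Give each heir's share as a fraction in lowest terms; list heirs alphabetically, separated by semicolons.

Asgeir 1/4; Dagny 1/12; Eirik 1/12; Frida 1/12; Gudrun 1/12; Jorunn 1/12; Liv 1/12; Njord 1/12; Oskar 1/12; Tove 1/12

There is no surviving spouse, so the entire estate passes to Ragna's descendants per capita at each generation.
At generation 1 (Trygve, Kolbein, Hallvard, Asgeir) there are 4 shares of (1)/4 = 1/4 each.
Living: Asgeir — each takes 1/4.
Deceased: Trygve, Kolbein, and Hallvard. Their combined 3/4 is pooled and carried to generation 2.
At generation 2 (Eirik, Liv, Frida, Tove, Jorunn, Njord, Dagny, Oskar, Gudrun) there are 9 shares of (3/4)/9 = 1/12 each.
Living: Eirik, Liv, Frida, Tove, Jorunn, Njord, Dagny, Oskar, and Gudrun — each takes 1/12.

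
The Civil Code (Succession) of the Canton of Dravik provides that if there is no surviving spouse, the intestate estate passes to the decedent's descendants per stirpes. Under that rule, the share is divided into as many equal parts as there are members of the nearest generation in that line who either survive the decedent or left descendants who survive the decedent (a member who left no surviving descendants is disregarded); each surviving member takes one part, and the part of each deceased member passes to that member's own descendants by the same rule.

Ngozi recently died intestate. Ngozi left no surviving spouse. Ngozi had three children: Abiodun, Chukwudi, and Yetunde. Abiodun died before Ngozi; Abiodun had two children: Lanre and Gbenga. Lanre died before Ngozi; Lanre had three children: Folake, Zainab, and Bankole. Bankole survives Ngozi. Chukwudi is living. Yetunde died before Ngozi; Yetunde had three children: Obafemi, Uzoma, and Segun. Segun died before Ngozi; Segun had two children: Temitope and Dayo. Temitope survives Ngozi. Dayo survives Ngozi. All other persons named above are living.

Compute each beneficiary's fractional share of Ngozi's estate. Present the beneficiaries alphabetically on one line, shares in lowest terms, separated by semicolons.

Bankole 1/18; Chukwudi 1/3; Dayo 1/18; Folake 1/18; Gbenga 1/6; Obafemi 1/9; Temitope 1/18; Uzoma 1/9; Zainab 1/18

There is no surviving spouse, so the entire estate passes to Ngozi's descendants per stirpes.
The estate is divided into 3 equal shares of 1/3 among Abiodun, Chukwudi, Yetunde.
Abiodun predeceased; the 1/3 allotted to Abiodun's branch passes to Abiodun's issue by representation.
The 1/3 is divided into 2 equal shares of 1/6 among Lanre, Gbenga.
Lanre predeceased; the 1/6 allotted to Lanre's branch passes to Lanre's issue by representation.
The 1/6 is divided into 3 equal shares of 1/18 among Folake, Zainab, Bankole.
Folake is living and takes 1/18.
Zainab is living and takes 1/18.
Bankole is living and takes 1/18.
Gbenga is living and takes 1/6.
Chukwudi is living and takes 1/3.
Yetunde predeceased; the 1/3 allotted to Yetunde's branch passes to Yetunde's issue by representation.
The 1/3 is divided into 3 equal shares of 1/9 among Obafemi, Uzoma, Segun.
Obafemi is living and takes 1/9.
Uzoma is living and takes 1/9.
Segun predeceased; the 1/9 allotted to Segun's branch passes to Segun's issue by representation.
The 1/9 is divided into 2 equal shares of 1/18 among Temitope, Dayo.
Temitope is living and takes 1/18.
Dayo is living and takes 1/18.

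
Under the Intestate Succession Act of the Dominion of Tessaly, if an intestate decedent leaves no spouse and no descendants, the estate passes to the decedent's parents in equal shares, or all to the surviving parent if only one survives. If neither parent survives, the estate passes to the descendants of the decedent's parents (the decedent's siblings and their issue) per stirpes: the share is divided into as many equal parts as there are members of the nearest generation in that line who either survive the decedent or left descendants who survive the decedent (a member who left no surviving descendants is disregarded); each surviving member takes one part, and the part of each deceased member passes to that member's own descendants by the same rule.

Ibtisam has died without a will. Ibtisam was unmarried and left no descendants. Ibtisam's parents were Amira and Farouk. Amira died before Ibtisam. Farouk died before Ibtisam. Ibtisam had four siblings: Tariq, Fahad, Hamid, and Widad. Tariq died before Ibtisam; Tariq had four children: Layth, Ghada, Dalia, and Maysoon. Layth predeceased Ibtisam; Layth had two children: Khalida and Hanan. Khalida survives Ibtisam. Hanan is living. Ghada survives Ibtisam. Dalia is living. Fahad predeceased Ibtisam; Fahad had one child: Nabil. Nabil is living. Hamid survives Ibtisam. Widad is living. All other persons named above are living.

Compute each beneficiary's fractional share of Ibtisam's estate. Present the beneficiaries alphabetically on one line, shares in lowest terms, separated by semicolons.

Neither parent survives and there are no descendants, so the estate passes to Ibtisam's siblings and their issue per stirpes.
The estate is divided into 4 equal shares of 1/4 among Tariq, Fahad, Hamid, Widad.
Tariq predeceased; the 1/4 allotted to Tariq's branch passes to Tariq's issue by representation.
The 1/4 is divided into 4 equal shares of 1/16 among Layth, Ghada, Dalia, Maysoon.
Layth predeceased; the 1/16 allotted to Layth's branch passes to Layth's issue by representation.
The 1/16 is divided into 2 equal shares of 1/32 among Khalida, Hanan.
Khalida is living and takes 1/32.
Hanan is living and takes 1/32.
Ghada is living and takes 1/16.
Dalia is living and takes 1/16.
Maysoon is living and takes 1/16.
Fahad predeceased; the 1/4 allotted to Fahad's branch passes to Fahad's issue by representation.
Nabil is the sole taker at this level and receives the full 1/4.
Hamid is living and takes 1/4.
Widad is living and takes 1/4.

Dalia 1/16; Ghada 1/16; Hamid 1/4; Hanan 1/32; Khalida 1/32; Maysoon 1/16; Nabil 1/4; Widad 1/4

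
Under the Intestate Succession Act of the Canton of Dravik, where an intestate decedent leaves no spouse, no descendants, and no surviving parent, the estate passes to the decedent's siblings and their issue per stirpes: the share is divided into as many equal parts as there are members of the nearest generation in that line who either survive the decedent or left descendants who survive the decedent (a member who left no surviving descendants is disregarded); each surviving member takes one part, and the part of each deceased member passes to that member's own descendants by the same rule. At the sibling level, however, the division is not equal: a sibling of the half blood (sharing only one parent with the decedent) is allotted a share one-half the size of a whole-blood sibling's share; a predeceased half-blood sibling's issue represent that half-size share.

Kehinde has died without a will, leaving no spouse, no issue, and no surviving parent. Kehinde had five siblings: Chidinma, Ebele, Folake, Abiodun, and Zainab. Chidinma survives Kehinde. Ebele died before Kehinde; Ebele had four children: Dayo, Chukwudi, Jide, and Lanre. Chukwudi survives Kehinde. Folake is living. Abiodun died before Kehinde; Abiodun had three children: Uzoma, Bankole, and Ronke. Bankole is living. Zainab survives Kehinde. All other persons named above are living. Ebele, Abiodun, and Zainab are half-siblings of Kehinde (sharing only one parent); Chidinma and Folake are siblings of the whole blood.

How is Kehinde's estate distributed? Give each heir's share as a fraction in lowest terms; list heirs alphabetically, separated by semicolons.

Bankole 1/21; Chidinma 2/7; Chukwudi 1/28; Dayo 1/28; Folake 2/7; Jide 1/28; Lanre 1/28; Ronke 1/21; Uzoma 1/21; Zainab 1/7

No spouse, descendants, or parent survives, so the estate passes to Kehinde's siblings per stirpes.
Half-blood siblings count for one-half the weight of whole-blood siblings at the initial division.
Dividing 1 in proportion to weights (total weight 7/2): Chidinma (weight 1) → 2/7; Ebele (weight 1/2) → 1/7; Folake (weight 1) → 2/7; Abiodun (weight 1/2) → 1/7; Zainab (weight 1/2) → 1/7.
Chidinma is living and takes 2/7.
Ebele predeceased; the 1/7 allotted to Ebele's branch passes to Ebele's issue by representation.
The 1/7 is divided into 4 equal shares of 1/28 among Dayo, Chukwudi, Jide, Lanre.
Dayo is living and takes 1/28.
Chukwudi is living and takes 1/28.
Jide is living and takes 1/28.
Lanre is living and takes 1/28.
Folake is living and takes 2/7.
Abiodun predeceased; the 1/7 allotted to Abiodun's branch passes to Abiodun's issue by representation.
The 1/7 is divided into 3 equal shares of 1/21 among Uzoma, Bankole, Ronke.
Uzoma is living and takes 1/21.
Bankole is living and takes 1/21.
Ronke is living and takes 1/21.
Zainab is living and takes 1/7.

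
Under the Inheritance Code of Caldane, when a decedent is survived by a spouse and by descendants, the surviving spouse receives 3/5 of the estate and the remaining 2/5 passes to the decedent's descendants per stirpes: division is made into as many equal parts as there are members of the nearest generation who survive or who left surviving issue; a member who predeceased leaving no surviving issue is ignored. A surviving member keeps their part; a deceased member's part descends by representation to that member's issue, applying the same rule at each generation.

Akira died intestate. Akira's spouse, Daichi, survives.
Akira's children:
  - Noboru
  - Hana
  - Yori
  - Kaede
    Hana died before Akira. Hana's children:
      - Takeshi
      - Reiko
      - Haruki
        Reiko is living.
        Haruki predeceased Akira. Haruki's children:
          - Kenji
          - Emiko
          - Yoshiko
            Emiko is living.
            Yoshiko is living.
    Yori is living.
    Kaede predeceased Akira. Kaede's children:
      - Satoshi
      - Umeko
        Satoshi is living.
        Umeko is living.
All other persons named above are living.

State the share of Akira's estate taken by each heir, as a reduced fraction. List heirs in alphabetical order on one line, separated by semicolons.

Daichi 3/5; Emiko 1/90; Kenji 1/90; Noboru 1/10; Reiko 1/30; Satoshi 1/20; Takeshi 1/30; Umeko 1/20; Yori 1/10; Yoshiko 1/90

Daichi, as surviving spouse, takes 3/5.
The remaining 2/5 passes to Akira's descendants per stirpes.
The 2/5 is divided into 4 equal shares of 1/10 among Noboru, Hana, Yori, Kaede.
Noboru is living and takes 1/10.
Hana predeceased; the 1/10 allotted to Hana's branch passes to Hana's issue by representation.
The 1/10 is divided into 3 equal shares of 1/30 among Takeshi, Reiko, Haruki.
Takeshi is living and takes 1/30.
Reiko is living and takes 1/30.
Haruki predeceased; the 1/30 allotted to Haruki's branch passes to Haruki's issue by representation.
The 1/30 is divided into 3 equal shares of 1/90 among Kenji, Emiko, Yoshiko.
Kenji is living and takes 1/90.
Emiko is living and takes 1/90.
Yoshiko is living and takes 1/90.
Yori is living and takes 1/10.
Kaede predeceased; the 1/10 allotted to Kaede's branch passes to Kaede's issue by representation.
The 1/10 is divided into 2 equal shares of 1/20 among Satoshi, Umeko.
Satoshi is living and takes 1/20.
Umeko is living and takes 1/20.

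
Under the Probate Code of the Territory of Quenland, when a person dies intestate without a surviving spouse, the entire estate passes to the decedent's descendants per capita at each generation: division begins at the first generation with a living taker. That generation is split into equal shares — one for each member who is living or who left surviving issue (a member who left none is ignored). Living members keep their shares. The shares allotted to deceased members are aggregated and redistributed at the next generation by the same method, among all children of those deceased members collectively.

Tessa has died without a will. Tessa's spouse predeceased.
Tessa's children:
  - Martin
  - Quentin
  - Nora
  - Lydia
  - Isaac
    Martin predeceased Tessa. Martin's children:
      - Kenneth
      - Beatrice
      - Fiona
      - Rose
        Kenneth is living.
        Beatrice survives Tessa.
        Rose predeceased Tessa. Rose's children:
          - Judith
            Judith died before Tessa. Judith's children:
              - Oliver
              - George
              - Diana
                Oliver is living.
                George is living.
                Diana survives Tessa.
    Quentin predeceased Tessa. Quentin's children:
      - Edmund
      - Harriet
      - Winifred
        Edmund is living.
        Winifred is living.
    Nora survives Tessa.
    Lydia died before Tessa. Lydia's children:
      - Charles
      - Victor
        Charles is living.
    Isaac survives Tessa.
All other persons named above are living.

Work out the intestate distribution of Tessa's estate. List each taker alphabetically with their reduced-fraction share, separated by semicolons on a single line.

Beatrice 1/15; Charles 1/15; Diana 1/45; Edmund 1/15; Fiona 1/15; George 1/45; Harriet 1/15; Isaac 1/5; Kenneth 1/15; Nora 1/5; Oliver 1/45; Victor 1/15; Winifred 1/15

There is no surviving spouse, so the entire estate passes to Tessa's descendants per capita at each generation.
At generation 1 (Martin, Quentin, Nora, Lydia, Isaac) there are 5 shares of (1)/5 = 1/5 each.
Living: Nora and Isaac — each takes 1/5.
Deceased: Martin, Quentin, and Lydia. Their combined 3/5 is pooled and carried to generation 2.
At generation 2 (Kenneth, Beatrice, Fiona, Rose, Edmund, Harriet, Winifred, Charles, Victor) there are 9 shares of (3/5)/9 = 1/15 each.
Living: Kenneth, Beatrice, Fiona, Edmund, Harriet, Winifred, Charles, and Victor — each takes 1/15.
Deceased: Rose. That 1/15 share is carried to generation 3.
At generation 3 (Judith) there are 1 shares of (1/15)/1 = 1/15 each.
Deceased: Judith. That 1/15 share is carried to generation 4.
At generation 4 (Oliver, George, Diana) there are 3 shares of (1/15)/3 = 1/45 each.
Living: Oliver, George, and Diana — each takes 1/45.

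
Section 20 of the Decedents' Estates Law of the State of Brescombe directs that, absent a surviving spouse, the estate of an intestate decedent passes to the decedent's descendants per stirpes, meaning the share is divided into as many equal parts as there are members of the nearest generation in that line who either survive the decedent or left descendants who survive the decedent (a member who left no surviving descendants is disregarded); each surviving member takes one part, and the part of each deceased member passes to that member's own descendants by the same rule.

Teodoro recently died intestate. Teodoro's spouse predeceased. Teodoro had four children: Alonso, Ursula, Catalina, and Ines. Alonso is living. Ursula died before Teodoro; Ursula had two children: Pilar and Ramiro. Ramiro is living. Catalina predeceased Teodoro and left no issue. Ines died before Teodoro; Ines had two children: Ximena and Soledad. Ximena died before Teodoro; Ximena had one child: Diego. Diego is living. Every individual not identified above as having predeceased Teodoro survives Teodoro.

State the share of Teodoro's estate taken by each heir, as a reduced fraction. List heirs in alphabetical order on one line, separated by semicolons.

There is no surviving spouse, so the entire estate passes to Teodoro's descendants per stirpes.
Catalina left no surviving issue, so that branch lapses and is disregarded.
The estate is divided into 3 equal shares of 1/3 among Alonso, Ursula, Ines.
Alonso is living and takes 1/3.
Ursula predeceased; the 1/3 allotted to Ursula's branch passes to Ursula's issue by representation.
The 1/3 is divided into 2 equal shares of 1/6 among Pilar, Ramiro.
Pilar is living and takes 1/6.
Ramiro is living and takes 1/6.
Ines predeceased; the 1/3 allotted to Ines's branch passes to Ines's issue by representation.
The 1/3 is divided into 2 equal shares of 1/6 among Ximena, Soledad.
Ximena predeceased; the 1/6 allotted to Ximena's branch passes to Ximena's issue by representation.
Diego is the sole taker at this level and receives the full 1/6.
Soledad is living and takes 1/6.

Alonso 1/3; Diego 1/6; Pilar 1/6; Ramiro 1/6; Soledad 1/6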